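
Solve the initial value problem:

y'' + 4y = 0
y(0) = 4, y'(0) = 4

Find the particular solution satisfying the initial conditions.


Characteristic roots of r² + 4 = 0 are ±2i, so y = C₁cos(2x) + C₂sin(2x).
Apply y(0) = 4: C₁ = 4. Differentiate and apply y'(0) = 4: 2·C₂ = 4, so C₂ = 2.
Particular solution: y = 4cos(2x) + 2sin(2x).


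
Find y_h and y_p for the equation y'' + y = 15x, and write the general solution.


Homogeneous: r² + 1 = 0 ⇒ r = ±1i, y_h = C₁cos(x) + C₂sin(x).
Polynomial forcing; try y_p = Ax + B. Then y_p'' + 1 y_p = 1(Ax + B) = 15x, so B = 0 and A = 15.
General solution: y = C₁cos(x) + C₂sin(x) + 15x.


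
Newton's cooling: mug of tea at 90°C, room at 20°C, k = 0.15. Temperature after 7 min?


Newton's law: dT/dt = -k(T - T_a) has solution T(t) = T_a + (T₀ - T_a)e^(-kt).
Plug in T_a = 20, T₀ = 90, k = 0.15, t = 7: T(7) = 20 + (70)e^(-1.05) ≈ 44.5°C.


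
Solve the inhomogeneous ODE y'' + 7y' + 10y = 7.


Characteristic roots of r² + 7r + 10 = 0 are -5, -2.
y_h = C₁e^(-5x) + C₂e^(-2x).
Constant forcing; try y_p = A. Then 10A = 7 ⇒ A = 7/10.
General solution: y = C₁e^(-5x) + C₂e^(-2x) + 7/10.


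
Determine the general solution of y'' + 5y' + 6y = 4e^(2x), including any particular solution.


Characteristic roots of r² + 5r + 6 = 0 are -2, -3.
y_h = C₁e^(-2x) + C₂e^(-3x).
Forcing exponent 2 is not a characteristic root; try y_p = Ae^(2x).
Substitute: A·(4 + (5)·2 + (6)) = A·20 = 4, so A = 1/5.
General solution: y = C₁e^(-2x) + C₂e^(-3x) + (1/5)e^(2x).


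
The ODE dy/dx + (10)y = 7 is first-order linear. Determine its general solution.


P(x) = 10, Q(x) = 7; integrating factor μ = e^(10x).
(μ y)' = 7e^(10x) ⇒ μ y = (7/10)e^(10x) + C.
Divide by μ: y = 7/10 + Ce^(-10x).


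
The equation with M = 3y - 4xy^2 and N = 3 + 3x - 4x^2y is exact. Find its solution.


Check exactness: ∂M/∂y = 3 - 8xy and ∂N/∂x = 3 - 8xy; equal, so the equation is exact.
Integrate M with respect to x (treating y as constant): ∫M dx = 3xy - 2x^2y^2 + h(y).
Differentiate w.r.t. y and set equal to N: the x-dependent terms already match, leaving h'(y) = 3. Integrate: h(y) = 3y.
So F(x,y) = 3y + 3xy - 2x^2y^2.
General solution: 3y + 3xy - 2x^2y^2 = C.


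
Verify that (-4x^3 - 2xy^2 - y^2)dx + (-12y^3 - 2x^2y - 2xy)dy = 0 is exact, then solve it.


Check exactness: ∂M/∂y = -4xy - 2y and ∂N/∂x = -4xy - 2y; equal, so the equation is exact.
Integrate M with respect to x (treating y as constant): ∫M dx = -x^4 - x^2y^2 - xy^2 + h(y).
Differentiate w.r.t. y and set equal to N: the x-dependent terms already match, leaving h'(y) = -12y^3. Integrate: h(y) = -3y^4.
So F(x,y) = -3y^4 - x^4 - x^2y^2 - xy^2.
General solution: -3y^4 - x^4 - x^2y^2 - xy^2 = C.


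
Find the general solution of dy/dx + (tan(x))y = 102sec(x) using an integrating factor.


P(x) = tan(x) ⇒ μ = e^(∫tan(x)dx) = sec(x).
(sec(x) y)' = 102sec²(x) ⇒ sec(x) y = 102tan(x) + C.
Multiply by cos(x): y = 102sin(x) + C·cos(x).


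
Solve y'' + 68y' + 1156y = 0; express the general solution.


Characteristic equation: r² + 68r + 1156 = 0, i.e. (r + 34)² = 0.
Repeated root r = -34; include an x factor for the second linearly independent solution.
General solution: y = (C₁ + C₂x)e^(-34x).


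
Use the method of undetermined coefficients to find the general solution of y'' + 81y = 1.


Homogeneous part: r² + 81 = 0 ⇒ r = ±9i, so y_h = C₁cos(9x) + C₂sin(9x).
Try constant y_p = A; plug in: 81A = 1 ⇒ A = 1/81.
General solution: y = C₁cos(9x) + C₂sin(9x) + 1/81.


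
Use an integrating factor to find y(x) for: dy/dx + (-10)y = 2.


P(x) = -10 ⇒ μ = e^(-10x).
(μ y)' = 2e^(-10x) ⇒ μ y = -(1/5)e^(-10x) + C.
Divide by μ: y = -1/5 + Ce^(10x).


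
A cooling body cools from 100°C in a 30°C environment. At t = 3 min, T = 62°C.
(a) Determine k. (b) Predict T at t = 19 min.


Newton's law: T(t) = T_a + (T₀ - T_a)e^(-kt).
(a) Use T(3) = 62: (62 - 30)/(100 - 30) = e^(-k·3), so k = -ln(0.457)/3 ≈ 0.2609.
(b) Apply k to t = 19: T(19) = 30 + (70)e^(-4.957) ≈ 30.5°C.


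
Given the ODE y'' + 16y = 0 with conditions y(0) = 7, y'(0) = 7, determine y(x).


Characteristic roots of r² + 16 = 0 are ±4i, so y = C₁cos(4x) + C₂sin(4x).
Apply y(0) = 7: C₁ = 7. Differentiate and apply y'(0) = 7: 4·C₂ = 7, so C₂ = 7/4.
Particular solution: y = 7cos(4x) + (7/4)sin(4x).


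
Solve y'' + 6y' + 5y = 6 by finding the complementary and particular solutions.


Characteristic roots of r² + 6r + 5 = 0 are -1, -5.
y_h = C₁e^(-x) + C₂e^(-5x).
Constant forcing; try y_p = A. Then 5A = 6 ⇒ A = 6/5.
General solution: y = C₁e^(-x) + C₂e^(-5x) + 6/5.


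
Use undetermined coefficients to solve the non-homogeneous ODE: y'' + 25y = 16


Homogeneous part: r² + 25 = 0 ⇒ r = ±5i, so y_h = C₁cos(5x) + C₂sin(5x).
Try constant y_p = A; plug in: 25A = 16 ⇒ A = 16/25.
General solution: y = C₁cos(5x) + C₂sin(5x) + 16/25.


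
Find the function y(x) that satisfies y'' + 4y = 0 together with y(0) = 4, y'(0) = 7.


Characteristic roots of r² + 4 = 0 are ±2i, so y = C₁cos(2x) + C₂sin(2x).
Apply y(0) = 4: C₁ = 4. Differentiate and apply y'(0) = 7: 2·C₂ = 7, so C₂ = 7/2.
Particular solution: y = 4cos(2x) + (7/2)sin(2x).


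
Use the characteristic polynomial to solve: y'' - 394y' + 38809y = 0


Characteristic equation: r² - 394r + 38809 = 0, i.e. (r - 197)² = 0.
Repeated root r = 197; include an x factor for the second linearly independent solution.
General solution: y = (C₁ + C₂x)e^(197x).


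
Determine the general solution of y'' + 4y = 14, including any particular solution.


Homogeneous part: r² + 4 = 0 ⇒ r = ±2i, so y_h = C₁cos(2x) + C₂sin(2x).
Try constant y_p = A; plug in: 4A = 14 ⇒ A = 7/2.
General solution: y = C₁cos(2x) + C₂sin(2x) + 7/2.


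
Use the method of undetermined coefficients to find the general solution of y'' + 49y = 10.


Homogeneous part: r² + 49 = 0 ⇒ r = ±7i, so y_h = C₁cos(7x) + C₂sin(7x).
Try constant y_p = A; plug in: 49A = 10 ⇒ A = 10/49.
General solution: y = C₁cos(7x) + C₂sin(7x) + 10/49.


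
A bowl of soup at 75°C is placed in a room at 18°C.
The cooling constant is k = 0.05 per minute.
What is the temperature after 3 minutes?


Newton's law: dT/dt = -k(T - T_a) has solution T(t) = T_a + (T₀ - T_a)e^(-kt).
Plug in T_a = 18, T₀ = 75, k = 0.05, t = 3: T(3) = 18 + (57)e^(-0.15) ≈ 67.1°C.


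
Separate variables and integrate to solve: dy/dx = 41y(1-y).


Separate: dy/[y(1-y)] = 41 dx.
Partial fractions: 1/[y(1-y)] = 1/y + 1/(1-y).
Integrate: ln|y/(1-y)| = 41x + C₀.
Solve for y: y = 1/(1 + Ce^(-41x)).


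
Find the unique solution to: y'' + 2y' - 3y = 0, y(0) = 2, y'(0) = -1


Characteristic roots of r² + 2r - 3 = 0 are -3, 1.
General solution y = c₁ e^(-3x) + c₂ e^(x).
Apply y(0) = 2: c₁ + c₂ = 2. Apply y'(0) = -1: -3 c₁ + 1 c₂ = -1.
Solve: c₁ = 3/4, c₂ = 5/4.
Particular solution: y = (3/4)e^(-3x) + (5/4)e^(x).


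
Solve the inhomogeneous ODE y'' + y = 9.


Homogeneous part: r² + 1 = 0 ⇒ r = ±1i, so y_h = C₁cos(x) + C₂sin(x).
Try constant y_p = A; plug in: 1A = 9 ⇒ A = 9.
General solution: y = C₁cos(x) + C₂sin(x) + 9.


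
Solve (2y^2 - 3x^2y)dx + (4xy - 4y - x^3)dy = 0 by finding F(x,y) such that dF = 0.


Check exactness: ∂M/∂y = 4y - 3x^2 and ∂N/∂x = 4y - 3x^2; equal, so the equation is exact.
Integrate M with respect to x (treating y as constant): ∫M dx = 2xy^2 - x^3y + h(y).
Differentiate w.r.t. y and set equal to N: the x-dependent terms already match, leaving h'(y) = -4y. Integrate: h(y) = -2y^2.
So F(x,y) = 2xy^2 - 2y^2 - x^3y.
General solution: 2xy^2 - 2y^2 - x^3y = C.


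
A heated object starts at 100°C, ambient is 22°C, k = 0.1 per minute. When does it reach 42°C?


From T(t) = T_a + (T₀ - T_a)e^(-kt), set T(t) = 42:
(42 - 22) / (100 - 22) = e^(-0.1t), so t = -ln(0.256)/0.1 ≈ 13.6 minutes.


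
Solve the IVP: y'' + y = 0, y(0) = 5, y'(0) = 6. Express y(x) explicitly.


Characteristic roots of r² + 1 = 0 are ±1i, so y = C₁cos(x) + C₂sin(x).
Apply y(0) = 5: C₁ = 5. Differentiate and apply y'(0) = 6: 1·C₂ = 6, so C₂ = 6.
Particular solution: y = 5cos(x) + 6sin(x).


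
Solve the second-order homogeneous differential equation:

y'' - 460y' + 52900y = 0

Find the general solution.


Characteristic equation: r² - 460r + 52900 = 0, i.e. (r - 230)² = 0.
Repeated root r = 230; include an x factor for the second linearly independent solution.
General solution: y = (C₁ + C₂x)e^(230x).


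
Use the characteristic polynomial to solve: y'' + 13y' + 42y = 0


Characteristic equation: r² + 13r + 42 = 0.
Factor: (r + 7)(r + 6) = 0 ⇒ r = -7, -6 (distinct real).
General solution: y = C₁e^(-7x) + C₂e^(-6x).


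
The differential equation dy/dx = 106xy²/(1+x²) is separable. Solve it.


Separate: dy/y² = 106x/(1+x²) dx.
Integrate LHS: ∫ dy/y² = -1/y.
Integrate RHS via u = 1+x²: 53ln(1+x²) + C.
Result: -1/y = 53ln(1+x²) + C.


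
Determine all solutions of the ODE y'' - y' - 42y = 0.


Characteristic equation: r² - r - 42 = 0.
Factor: (r + 6)(r - 7) = 0 ⇒ r = -6, 7 (distinct real).
General solution: y = C₁e^(-6x) + C₂e^(7x).


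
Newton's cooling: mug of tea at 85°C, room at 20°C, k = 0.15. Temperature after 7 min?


Newton's law: dT/dt = -k(T - T_a) has solution T(t) = T_a + (T₀ - T_a)e^(-kt).
Plug in T_a = 20, T₀ = 85, k = 0.15, t = 7: T(7) = 20 + (65)e^(-1.05) ≈ 42.7°C.


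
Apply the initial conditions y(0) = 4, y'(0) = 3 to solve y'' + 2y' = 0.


Characteristic roots of r² + 2r = 0 are -2, 0.
General solution y = c₁ e^(-2x) + c₂.
Apply y(0) = 4: c₁ + c₂ = 4. Apply y'(0) = 3: -2 c₁ + 0 c₂ = 3.
Solve: c₁ = -3/2, c₂ = 11/2.
Particular solution: y = -(3/2)e^(-2x) + 11/2.


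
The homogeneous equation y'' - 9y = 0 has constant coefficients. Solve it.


Characteristic equation: r² - 9 = 0.
Factor: (r + 3)(r - 3) = 0 ⇒ r = -3, 3 (distinct real).
General solution: y = C₁e^(-3x) + C₂e^(3x).


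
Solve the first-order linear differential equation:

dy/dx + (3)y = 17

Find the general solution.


P(x) = 3, Q(x) = 17; integrating factor μ = e^(3x).
(μ y)' = 17e^(3x) ⇒ μ y = (17/3)e^(3x) + C.
Divide by μ: y = 17/3 + Ce^(-3x).


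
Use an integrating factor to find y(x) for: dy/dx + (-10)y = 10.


P(x) = -10 ⇒ μ = e^(-10x).
(μ y)' = 10e^(-10x) ⇒ μ y = -e^(-10x) + C.
Divide by μ: y = -1 + Ce^(10x).


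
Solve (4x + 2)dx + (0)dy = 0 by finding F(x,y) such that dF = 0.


Check exactness: ∂M/∂y = 0 and ∂N/∂x = 0; equal, so the equation is exact.
Integrate M with respect to x (treating y as constant): ∫M dx = 2x^2 + 2x + h(y).
Differentiate w.r.t. y and set equal to N: all terms match, so h'(y) = 0 and h is a constant absorbed into C.
General solution: 2x^2 + 2x = C.


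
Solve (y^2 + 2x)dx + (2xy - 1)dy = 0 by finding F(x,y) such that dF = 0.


Check exactness: ∂M/∂y = 2y and ∂N/∂x = 2y; equal, so the equation is exact.
Integrate M with respect to x (treating y as constant): ∫M dx = xy^2 + x^2 + h(y).
Differentiate w.r.t. y and set equal to N: the x-dependent terms already match, leaving h'(y) = -1. Integrate: h(y) = -y.
So F(x,y) = xy^2 + x^2 - y.
General solution: xy^2 + x^2 - y = C.


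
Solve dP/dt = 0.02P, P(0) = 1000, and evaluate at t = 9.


The ODE dP/dt = 0.02P has solution P(t) = P(0)e^(0.02t).
Substitute P(0) = 1000 and t = 9: P(9) = 1000 e^(0.18) ≈ 1197.


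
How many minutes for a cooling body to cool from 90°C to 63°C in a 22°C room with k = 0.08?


From T(t) = T_a + (T₀ - T_a)e^(-kt), set T(t) = 63:
(63 - 22) / (90 - 22) = e^(-0.08t), so t = -ln(0.603)/0.08 ≈ 6.3 minutes.


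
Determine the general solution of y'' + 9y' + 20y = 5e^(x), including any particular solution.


Characteristic roots of r² + 9r + 20 = 0 are -5, -4.
y_h = C₁e^(-5x) + C₂e^(-4x).
Forcing exponent 1 is not a characteristic root; try y_p = Ae^(x).
Substitute: A·(1 + (9)·1 + (20)) = A·30 = 5, so A = 1/6.
General solution: y = C₁e^(-5x) + C₂e^(-4x) + (1/6)e^(x).


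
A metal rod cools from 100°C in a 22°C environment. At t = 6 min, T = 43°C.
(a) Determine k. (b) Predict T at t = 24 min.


Newton's law: T(t) = T_a + (T₀ - T_a)e^(-kt).
(a) Use T(6) = 43: (43 - 22)/(100 - 22) = e^(-k·6), so k = -ln(0.269)/6 ≈ 0.2187.
(b) Apply k to t = 24: T(24) = 22 + (78)e^(-5.249) ≈ 22.4°C.


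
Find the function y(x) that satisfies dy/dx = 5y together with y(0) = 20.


General solution of y' = 5y is y = Ce^(5x).
Apply y(0) = 20: C = 20.
Particular solution: y = 20e^(5x).


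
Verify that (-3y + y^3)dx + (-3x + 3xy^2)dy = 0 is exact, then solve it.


Check exactness: ∂M/∂y = -3 + 3y^2 and ∂N/∂x = -3 + 3y^2; equal, so the equation is exact.
Integrate M with respect to x (treating y as constant): ∫M dx = -3xy + xy^3 + h(y).
Differentiate w.r.t. y and set equal to N: all terms match, so h'(y) = 0 and h is a constant absorbed into C.
General solution: -3xy + xy^3 = C.


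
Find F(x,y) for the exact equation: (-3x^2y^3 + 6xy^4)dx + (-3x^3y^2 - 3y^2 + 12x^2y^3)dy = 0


Check exactness: ∂M/∂y = -9x^2y^2 + 24xy^3 and ∂N/∂x = -9x^2y^2 + 24xy^3; equal, so the equation is exact.
Integrate M with respect to x (treating y as constant): ∫M dx = -x^3y^3 + 3x^2y^4 + h(y).
Differentiate w.r.t. y and set equal to N: the x-dependent terms already match, leaving h'(y) = -3y^2. Integrate: h(y) = -y^3.
So F(x,y) = -x^3y^3 - y^3 + 3x^2y^4.
General solution: -x^3y^3 - y^3 + 3x^2y^4 = C.


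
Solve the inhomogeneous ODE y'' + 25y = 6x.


Homogeneous: r² + 25 = 0 ⇒ r = ±5i, y_h = C₁cos(5x) + C₂sin(5x).
Polynomial forcing; try y_p = Ax + B. Then y_p'' + 25 y_p = 25(Ax + B) = 6x, so B = 0 and A = 6/25.
General solution: y = C₁cos(5x) + C₂sin(5x) + (6/25)x.


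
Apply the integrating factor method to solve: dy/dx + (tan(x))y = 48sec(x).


P(x) = tan(x) ⇒ μ = e^(∫tan(x)dx) = sec(x).
(sec(x) y)' = 48sec²(x) ⇒ sec(x) y = 48tan(x) + C.
Multiply by cos(x): y = 48sin(x) + C·cos(x).


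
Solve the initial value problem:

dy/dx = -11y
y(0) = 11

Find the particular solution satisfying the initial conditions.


General solution of y' = -11y is y = Ce^(-11x).
Apply y(0) = 11: C = 11.
Particular solution: y = 11e^(-11x).


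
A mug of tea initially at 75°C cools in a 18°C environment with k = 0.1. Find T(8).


Newton's law: dT/dt = -k(T - T_a) has solution T(t) = T_a + (T₀ - T_a)e^(-kt).
Plug in T_a = 18, T₀ = 75, k = 0.1, t = 8: T(8) = 18 + (57)e^(-0.80) ≈ 43.6°C.


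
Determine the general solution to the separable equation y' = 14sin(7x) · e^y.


Separate: e^(-y) dy = 14sin(7x) dx.
Integrate: -e^(-y) = -2cos(7x) + C₀.
Rearrange: e^(-y) = 2cos(7x) + C.


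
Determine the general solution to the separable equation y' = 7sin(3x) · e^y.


Separate: e^(-y) dy = 7sin(3x) dx.
Integrate: -e^(-y) = -(7/3)cos(3x) + C₀.
Rearrange: e^(-y) = (7/3)cos(3x) + C.


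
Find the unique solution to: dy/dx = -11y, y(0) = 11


General solution of y' = -11y is y = Ce^(-11x).
Apply y(0) = 11: C = 11.
Particular solution: y = 11e^(-11x).


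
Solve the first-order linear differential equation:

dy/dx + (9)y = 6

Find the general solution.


P(x) = 9, Q(x) = 6; integrating factor μ = e^(9x).
(μ y)' = 6e^(9x) ⇒ μ y = (2/3)e^(9x) + C.
Divide by μ: y = 2/3 + Ce^(-9x).


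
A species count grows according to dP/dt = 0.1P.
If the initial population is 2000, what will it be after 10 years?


The ODE dP/dt = 0.1P has solution P(t) = P(0)e^(0.1t).
Substitute P(0) = 2000 and t = 10: P(10) = 2000 e^(1.00) ≈ 5437.


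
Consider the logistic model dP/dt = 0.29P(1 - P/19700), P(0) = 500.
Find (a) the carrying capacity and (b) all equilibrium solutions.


Logistic ODE dP/dt = 0.29P(1 - P/19700) has equilibria where dP/dt = 0, i.e. P = 0 or P = 19700.
The coefficient (1 - P/K) = 0 when P = K, identifying K = 19700 as the carrying capacity.
(a) K = 19700; (b) equilibria P = 0 and P = 19700.


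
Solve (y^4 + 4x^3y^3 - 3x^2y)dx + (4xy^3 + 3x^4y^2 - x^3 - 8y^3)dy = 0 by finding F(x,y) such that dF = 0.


Check exactness: ∂M/∂y = 4y^3 + 12x^3y^2 - 3x^2 and ∂N/∂x = 4y^3 + 12x^3y^2 - 3x^2; equal, so the equation is exact.
Integrate M with respect to x (treating y as constant): ∫M dx = xy^4 + x^4y^3 - x^3y + h(y).
Differentiate w.r.t. y and set equal to N: the x-dependent terms already match, leaving h'(y) = -8y^3. Integrate: h(y) = -2y^4.
So F(x,y) = xy^4 + x^4y^3 - x^3y - 2y^4.
General solution: xy^4 + x^4y^3 - x^3y - 2y^4 = C.


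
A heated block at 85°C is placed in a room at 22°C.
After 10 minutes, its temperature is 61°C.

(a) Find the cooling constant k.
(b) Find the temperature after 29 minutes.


Newton's law: T(t) = T_a + (T₀ - T_a)e^(-kt).
(a) Use T(10) = 61: (61 - 22)/(85 - 22) = e^(-k·10), so k = -ln(0.619)/10 ≈ 0.0480.
(b) Apply k to t = 29: T(29) = 22 + (63)e^(-1.391) ≈ 37.7°C.


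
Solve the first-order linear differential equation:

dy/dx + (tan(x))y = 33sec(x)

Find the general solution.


P(x) = tan(x) ⇒ μ = e^(∫tan(x)dx) = sec(x).
(sec(x) y)' = 33sec²(x) ⇒ sec(x) y = 33tan(x) + C.
Multiply by cos(x): y = 33sin(x) + C·cos(x).


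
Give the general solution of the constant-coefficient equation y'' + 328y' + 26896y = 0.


Characteristic equation: r² + 328r + 26896 = 0, i.e. (r + 164)² = 0.
Repeated root r = -164; include an x factor for the second linearly independent solution.
General solution: y = (C₁ + C₂x)e^(-164x).


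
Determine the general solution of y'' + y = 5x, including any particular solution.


Homogeneous: r² + 1 = 0 ⇒ r = ±1i, y_h = C₁cos(x) + C₂sin(x).
Polynomial forcing; try y_p = Ax + B. Then y_p'' + 1 y_p = 1(Ax + B) = 5x, so B = 0 and A = 5.
General solution: y = C₁cos(x) + C₂sin(x) + 5x.


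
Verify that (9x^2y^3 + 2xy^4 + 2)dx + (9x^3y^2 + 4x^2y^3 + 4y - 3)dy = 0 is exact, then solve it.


Check exactness: ∂M/∂y = 27x^2y^2 + 8xy^3 and ∂N/∂x = 27x^2y^2 + 8xy^3; equal, so the equation is exact.
Integrate M with respect to x (treating y as constant): ∫M dx = 3x^3y^3 + x^2y^4 + 2x + h(y).
Differentiate w.r.t. y and set equal to N: the x-dependent terms already match, leaving h'(y) = 4y - 3. Integrate: h(y) = 2y^2 - 3y.
So F(x,y) = 3x^3y^3 + x^2y^4 + 2y^2 - 3y + 2x.
General solution: 3x^3y^3 + x^2y^4 + 2y^2 - 3y + 2x = C.


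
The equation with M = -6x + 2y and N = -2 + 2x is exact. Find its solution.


Check exactness: ∂M/∂y = 2 and ∂N/∂x = 2; equal, so the equation is exact.
Integrate M with respect to x (treating y as constant): ∫M dx = -3x^2 + 2xy + h(y).
Differentiate w.r.t. y and set equal to N: the x-dependent terms already match, leaving h'(y) = -2. Integrate: h(y) = -2y.
So F(x,y) = -2y - 3x^2 + 2xy.
General solution: -2y - 3x^2 + 2xy = C.


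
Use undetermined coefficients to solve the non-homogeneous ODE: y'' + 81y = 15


Homogeneous part: r² + 81 = 0 ⇒ r = ±9i, so y_h = C₁cos(9x) + C₂sin(9x).
Try constant y_p = A; plug in: 81A = 15 ⇒ A = 5/27.
General solution: y = C₁cos(9x) + C₂sin(9x) + 5/27.


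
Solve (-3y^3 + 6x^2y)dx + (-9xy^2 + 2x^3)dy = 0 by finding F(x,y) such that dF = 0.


Check exactness: ∂M/∂y = -9y^2 + 6x^2 and ∂N/∂x = -9y^2 + 6x^2; equal, so the equation is exact.
Integrate M with respect to x (treating y as constant): ∫M dx = -3xy^3 + 2x^3y + h(y).
Differentiate w.r.t. y and set equal to N: all terms match, so h'(y) = 0 and h is a constant absorbed into C.
General solution: -3xy^3 + 2x^3y = C.


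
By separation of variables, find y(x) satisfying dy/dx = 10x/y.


Separate variables: y dy = 10x dx.
Integrate both sides: y²/2 = 5x^2 + C₀.
Multiply by 2: y² = 10x^2 + C.


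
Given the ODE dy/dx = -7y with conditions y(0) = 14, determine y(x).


General solution of y' = -7y is y = Ce^(-7x).
Apply y(0) = 14: C = 14.
Particular solution: y = 14e^(-7x).


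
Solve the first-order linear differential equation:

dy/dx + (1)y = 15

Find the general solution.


P(x) = 1, Q(x) = 15; integrating factor μ = e^(x).
(μ y)' = 15e^(x) ⇒ μ y = 15e^(x) + C.
Divide by μ: y = 15 + Ce^(-x).


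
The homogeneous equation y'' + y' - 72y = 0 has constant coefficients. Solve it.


Characteristic equation: r² + r - 72 = 0.
Factor: (r + 9)(r - 8) = 0 ⇒ r = -9, 8 (distinct real).
General solution: y = C₁e^(-9x) + C₂e^(8x).


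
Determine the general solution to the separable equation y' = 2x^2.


Integrate both sides with respect to x: y = ∫ 2x^2 dx = (2/3)x^3 + C.


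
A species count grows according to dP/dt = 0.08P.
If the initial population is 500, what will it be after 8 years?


The ODE dP/dt = 0.08P has solution P(t) = P(0)e^(0.08t).
Substitute P(0) = 500 and t = 8: P(8) = 500 e^(0.64) ≈ 948.


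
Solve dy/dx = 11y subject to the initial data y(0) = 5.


General solution of y' = 11y is y = Ce^(11x).
Apply y(0) = 5: C = 5.
Particular solution: y = 5e^(11x).


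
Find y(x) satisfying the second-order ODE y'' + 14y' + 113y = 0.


Characteristic equation: r² + 14r + 113 = 0.
Discriminant is negative; roots r = -7 ± 8i (complex conjugate pair).
General solution uses e^(α x)(C₁ cos(β x) + C₂ sin(β x)): y = e^(-7x)(C₁cos(8x) + C₂sin(8x)).


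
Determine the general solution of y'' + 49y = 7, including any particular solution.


Homogeneous part: r² + 49 = 0 ⇒ r = ±7i, so y_h = C₁cos(7x) + C₂sin(7x).
Try constant y_p = A; plug in: 49A = 7 ⇒ A = 1/7.
General solution: y = C₁cos(7x) + C₂sin(7x) + 1/7.


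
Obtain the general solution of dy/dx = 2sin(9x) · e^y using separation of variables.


Separate: e^(-y) dy = 2sin(9x) dx.
Integrate: -e^(-y) = -(2/9)cos(9x) + C₀.
Rearrange: e^(-y) = (2/9)cos(9x) + C.


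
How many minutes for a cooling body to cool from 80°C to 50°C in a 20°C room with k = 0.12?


From T(t) = T_a + (T₀ - T_a)e^(-kt), set T(t) = 50:
(50 - 20) / (80 - 20) = e^(-0.12t), so t = -ln(0.500)/0.12 ≈ 5.8 minutes.


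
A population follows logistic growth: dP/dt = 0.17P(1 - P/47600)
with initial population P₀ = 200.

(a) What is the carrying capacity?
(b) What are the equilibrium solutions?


Logistic ODE dP/dt = 0.17P(1 - P/47600) has equilibria where dP/dt = 0, i.e. P = 0 or P = 47600.
The coefficient (1 - P/K) = 0 when P = K, identifying K = 47600 as the carrying capacity.
(a) K = 47600; (b) equilibria P = 0 and P = 47600.


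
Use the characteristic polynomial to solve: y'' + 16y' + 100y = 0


Characteristic equation: r² + 16r + 100 = 0.
Discriminant is negative; roots r = -8 ± 6i (complex conjugate pair).
General solution uses e^(α x)(C₁ cos(β x) + C₂ sin(β x)): y = e^(-8x)(C₁cos(6x) + C₂sin(6x)).


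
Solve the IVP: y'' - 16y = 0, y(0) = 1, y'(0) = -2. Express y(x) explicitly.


Characteristic roots of r² - 16 = 0 are 4, -4.
General solution y = c₁ e^(4x) + c₂ e^(-4x).
Apply y(0) = 1: c₁ + c₂ = 1. Apply y'(0) = -2: 4 c₁ - 4 c₂ = -2.
Solve: c₁ = 1/4, c₂ = 3/4.
Particular solution: y = (1/4)e^(4x) + (3/4)e^(-4x).


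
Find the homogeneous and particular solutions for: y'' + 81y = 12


Homogeneous part: r² + 81 = 0 ⇒ r = ±9i, so y_h = C₁cos(9x) + C₂sin(9x).
Try constant y_p = A; plug in: 81A = 12 ⇒ A = 4/27.
General solution: y = C₁cos(9x) + C₂sin(9x) + 4/27.


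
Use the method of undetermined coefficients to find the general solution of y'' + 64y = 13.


Homogeneous part: r² + 64 = 0 ⇒ r = ±8i, so y_h = C₁cos(8x) + C₂sin(8x).
Try constant y_p = A; plug in: 64A = 13 ⇒ A = 13/64.
General solution: y = C₁cos(8x) + C₂sin(8x) + 13/64.


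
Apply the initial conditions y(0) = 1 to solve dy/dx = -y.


General solution of y' = -y is y = Ce^(-x).
Apply y(0) = 1: C = 1.
Particular solution: y = e^(-x).


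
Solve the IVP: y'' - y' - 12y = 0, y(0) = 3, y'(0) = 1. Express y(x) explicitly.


Characteristic roots of r² - r - 12 = 0 are -3, 4.
General solution y = c₁ e^(-3x) + c₂ e^(4x).
Apply y(0) = 3: c₁ + c₂ = 3. Apply y'(0) = 1: -3 c₁ + 4 c₂ = 1.
Solve: c₁ = 11/7, c₂ = 10/7.
Particular solution: y = (11/7)e^(-3x) + (10/7)e^(4x).


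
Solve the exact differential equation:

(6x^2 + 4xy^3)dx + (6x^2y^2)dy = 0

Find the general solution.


Check exactness: ∂M/∂y = 12xy^2 and ∂N/∂x = 12xy^2; equal, so the equation is exact.
Integrate M with respect to x (treating y as constant): ∫M dx = 2x^3 + 2x^2y^3 + h(y).
Differentiate w.r.t. y and set equal to N: all terms match, so h'(y) = 0 and h is a constant absorbed into C.
General solution: 2x^3 + 2x^2y^3 = C.


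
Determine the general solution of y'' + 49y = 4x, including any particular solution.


Homogeneous: r² + 49 = 0 ⇒ r = ±7i, y_h = C₁cos(7x) + C₂sin(7x).
Polynomial forcing; try y_p = Ax + B. Then y_p'' + 49 y_p = 49(Ax + B) = 4x, so B = 0 and A = 4/49.
General solution: y = C₁cos(7x) + C₂sin(7x) + (4/49)x.


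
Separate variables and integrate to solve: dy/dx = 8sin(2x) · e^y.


Separate: e^(-y) dy = 8sin(2x) dx.
Integrate: -e^(-y) = -4cos(2x) + C₀.
Rearrange: e^(-y) = 4cos(2x) + C.


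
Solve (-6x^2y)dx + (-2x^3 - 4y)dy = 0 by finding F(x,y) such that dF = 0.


Check exactness: ∂M/∂y = -6x^2 and ∂N/∂x = -6x^2; equal, so the equation is exact.
Integrate M with respect to x (treating y as constant): ∫M dx = -2x^3y + h(y).
Differentiate w.r.t. y and set equal to N: the x-dependent terms already match, leaving h'(y) = -4y. Integrate: h(y) = -2y^2.
So F(x,y) = -2x^3y - 2y^2.
General solution: -2x^3y - 2y^2 = C.


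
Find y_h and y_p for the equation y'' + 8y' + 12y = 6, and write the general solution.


Characteristic roots of r² + 8r + 12 = 0 are -2, -6.
y_h = C₁e^(-2x) + C₂e^(-6x).
Constant forcing; try y_p = A. Then 12A = 6 ⇒ A = 1/2.
General solution: y = C₁e^(-2x) + C₂e^(-6x) + 1/2.


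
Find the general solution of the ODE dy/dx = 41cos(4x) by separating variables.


g(y) = 1, so integrate directly: y = ∫ 41cos(4x) dx = (41/4)sin(4x) + C.


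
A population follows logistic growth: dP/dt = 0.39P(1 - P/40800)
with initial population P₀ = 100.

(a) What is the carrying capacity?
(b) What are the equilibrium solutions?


Logistic ODE dP/dt = 0.39P(1 - P/40800) has equilibria where dP/dt = 0, i.e. P = 0 or P = 40800.
The coefficient (1 - P/K) = 0 when P = K, identifying K = 40800 as the carrying capacity.
(a) K = 40800; (b) equilibria P = 0 and P = 40800.


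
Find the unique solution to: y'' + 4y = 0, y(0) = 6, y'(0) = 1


Characteristic roots of r² + 4 = 0 are ±2i, so y = C₁cos(2x) + C₂sin(2x).
Apply y(0) = 6: C₁ = 6. Differentiate and apply y'(0) = 1: 2·C₂ = 1, so C₂ = 1/2.
Particular solution: y = 6cos(2x) + (1/2)sin(2x).


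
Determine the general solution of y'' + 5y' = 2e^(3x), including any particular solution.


Characteristic roots of r² + 5r = 0 are 0, -5.
y_h = C₁ + C₂e^(-5x).
Forcing exponent 3 is not a characteristic root; try y_p = Ae^(3x).
Substitute: A·(9 + (5)·3 + (0)) = A·24 = 2, so A = 1/12.
General solution: y = C₁ + C₂e^(-5x) + (1/12)e^(3x).


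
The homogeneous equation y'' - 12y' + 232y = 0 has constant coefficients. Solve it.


Characteristic equation: r² - 12r + 232 = 0.
Discriminant is negative; roots r = 6 ± 14i (complex conjugate pair).
General solution uses e^(α x)(C₁ cos(β x) + C₂ sin(β x)): y = e^(6x)(C₁cos(14x) + C₂sin(14x)).


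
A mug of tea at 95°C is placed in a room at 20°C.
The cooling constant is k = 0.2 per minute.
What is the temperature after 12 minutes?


Newton's law: dT/dt = -k(T - T_a) has solution T(t) = T_a + (T₀ - T_a)e^(-kt).
Plug in T_a = 20, T₀ = 95, k = 0.2, t = 12: T(12) = 20 + (75)e^(-2.40) ≈ 26.8°C.


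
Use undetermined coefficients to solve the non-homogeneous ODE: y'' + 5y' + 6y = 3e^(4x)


Characteristic roots of r² + 5r + 6 = 0 are -2, -3.
y_h = C₁e^(-2x) + C₂e^(-3x).
Forcing exponent 4 is not a characteristic root; try y_p = Ae^(4x).
Substitute: A·(16 + (5)·4 + (6)) = A·42 = 3, so A = 1/14.
General solution: y = C₁e^(-2x) + C₂e^(-3x) + (1/14)e^(4x).


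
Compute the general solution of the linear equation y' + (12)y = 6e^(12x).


P(x) = 12 ⇒ μ = e^(12x).
(μ y)' = 6e^(24x) ⇒ μ y = (6/24)e^(24x) + C.
Divide by μ: y = (1/4)e^(12x) + Ce^(-12x).


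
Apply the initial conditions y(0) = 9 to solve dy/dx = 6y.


General solution of y' = 6y is y = Ce^(6x).
Apply y(0) = 9: C = 9.
Particular solution: y = 9e^(6x).


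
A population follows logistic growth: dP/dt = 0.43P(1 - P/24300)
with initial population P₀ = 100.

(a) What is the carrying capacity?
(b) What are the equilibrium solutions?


Logistic ODE dP/dt = 0.43P(1 - P/24300) has equilibria where dP/dt = 0, i.e. P = 0 or P = 24300.
The coefficient (1 - P/K) = 0 when P = K, identifying K = 24300 as the carrying capacity.
(a) K = 24300; (b) equilibria P = 0 and P = 24300.


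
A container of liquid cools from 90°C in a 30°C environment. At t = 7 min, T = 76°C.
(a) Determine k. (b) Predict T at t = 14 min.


Newton's law: T(t) = T_a + (T₀ - T_a)e^(-kt).
(a) Use T(7) = 76: (76 - 30)/(90 - 30) = e^(-k·7), so k = -ln(0.767)/7 ≈ 0.0380.
(b) Apply k to t = 14: T(14) = 30 + (60)e^(-0.531) ≈ 65.3°C.


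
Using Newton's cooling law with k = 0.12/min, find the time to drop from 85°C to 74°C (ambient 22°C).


From T(t) = T_a + (T₀ - T_a)e^(-kt), set T(t) = 74:
(74 - 22) / (85 - 22) = e^(-0.12t), so t = -ln(0.825)/0.12 ≈ 1.6 minutes.


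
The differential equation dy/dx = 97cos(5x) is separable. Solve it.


g(y) = 1, so integrate directly: y = ∫ 97cos(5x) dx = (97/5)sin(5x) + C.


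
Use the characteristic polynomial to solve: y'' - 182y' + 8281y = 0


Characteristic equation: r² - 182r + 8281 = 0, i.e. (r - 91)² = 0.
Repeated root r = 91; include an x factor for the second linearly independent solution.
General solution: y = (C₁ + C₂x)e^(91x).


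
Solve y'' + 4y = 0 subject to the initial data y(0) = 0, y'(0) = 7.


Characteristic roots of r² + 4 = 0 are ±2i, so y = C₁cos(2x) + C₂sin(2x).
Apply y(0) = 0: C₁ = 0. Differentiate and apply y'(0) = 7: 2·C₂ = 7, so C₂ = 7/2.
Particular solution: y = (7/2)sin(2x).


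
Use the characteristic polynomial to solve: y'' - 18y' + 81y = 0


Characteristic equation: r² - 18r + 81 = 0, i.e. (r - 9)² = 0.
Repeated root r = 9; include an x factor for the second linearly independent solution.
General solution: y = (C₁ + C₂x)e^(9x).


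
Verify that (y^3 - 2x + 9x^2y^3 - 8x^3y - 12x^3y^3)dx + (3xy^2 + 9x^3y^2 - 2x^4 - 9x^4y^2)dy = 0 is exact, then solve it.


Check exactness: ∂M/∂y = 3y^2 + 27x^2y^2 - 8x^3 - 36x^3y^2 and ∂N/∂x = 3y^2 + 27x^2y^2 - 8x^3 - 36x^3y^2; equal, so the equation is exact.
Integrate M with respect to x (treating y as constant): ∫M dx = xy^3 - x^2 + 3x^3y^3 - 2x^4y - 3x^4y^3 + h(y).
Differentiate w.r.t. y and set equal to N: all terms match, so h'(y) = 0 and h is a constant absorbed into C.
General solution: xy^3 - x^2 + 3x^3y^3 - 2x^4y - 3x^4y^3 = C.


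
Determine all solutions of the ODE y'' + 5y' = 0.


Characteristic equation: r² + 5r = 0.
Factor: (r + 5)(r - 0) = 0 ⇒ r = -5, 0 (distinct real).
General solution: y = C₁e^(-5x) + C₂.


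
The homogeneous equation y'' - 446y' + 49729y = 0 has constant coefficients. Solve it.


Characteristic equation: r² - 446r + 49729 = 0, i.e. (r - 223)² = 0.
Repeated root r = 223; include an x factor for the second linearly independent solution.
General solution: y = (C₁ + C₂x)e^(223x).


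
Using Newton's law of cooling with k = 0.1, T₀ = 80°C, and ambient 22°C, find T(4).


Newton's law: dT/dt = -k(T - T_a) has solution T(t) = T_a + (T₀ - T_a)e^(-kt).
Plug in T_a = 22, T₀ = 80, k = 0.1, t = 4: T(4) = 22 + (58)e^(-0.40) ≈ 60.9°C.


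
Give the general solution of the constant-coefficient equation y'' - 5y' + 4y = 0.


Characteristic equation: r² - 5r + 4 = 0.
Factor: (r - 1)(r - 4) = 0 ⇒ r = 1, 4 (distinct real).
General solution: y = C₁e^(x) + C₂e^(4x).


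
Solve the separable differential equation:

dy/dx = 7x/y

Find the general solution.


Separate variables: y dy = 7x dx.
Integrate both sides: y²/2 = (7/2)x^2 + C₀.
Multiply by 2: y² = 7x^2 + C.


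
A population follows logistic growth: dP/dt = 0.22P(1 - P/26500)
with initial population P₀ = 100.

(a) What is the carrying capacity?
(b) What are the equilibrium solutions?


Logistic ODE dP/dt = 0.22P(1 - P/26500) has equilibria where dP/dt = 0, i.e. P = 0 or P = 26500.
The coefficient (1 - P/K) = 0 when P = K, identifying K = 26500 as the carrying capacity.
(a) K = 26500; (b) equilibria P = 0 and P = 26500.


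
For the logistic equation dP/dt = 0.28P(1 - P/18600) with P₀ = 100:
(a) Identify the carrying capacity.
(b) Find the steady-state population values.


Logistic ODE dP/dt = 0.28P(1 - P/18600) has equilibria where dP/dt = 0, i.e. P = 0 or P = 18600.
The coefficient (1 - P/K) = 0 when P = K, identifying K = 18600 as the carrying capacity.
(a) K = 18600; (b) equilibria P = 0 and P = 18600.


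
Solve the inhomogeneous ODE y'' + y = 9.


Homogeneous part: r² + 1 = 0 ⇒ r = ±1i, so y_h = C₁cos(x) + C₂sin(x).
Try constant y_p = A; plug in: 1A = 9 ⇒ A = 9.
General solution: y = C₁cos(x) + C₂sin(x) + 9.


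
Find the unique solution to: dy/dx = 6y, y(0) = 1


General solution of y' = 6y is y = Ce^(6x).
Apply y(0) = 1: C = 1.
Particular solution: y = e^(6x).


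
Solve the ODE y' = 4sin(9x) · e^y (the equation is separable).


Separate: e^(-y) dy = 4sin(9x) dx.
Integrate: -e^(-y) = -(4/9)cos(9x) + C₀.
Rearrange: e^(-y) = (4/9)cos(9x) + C.


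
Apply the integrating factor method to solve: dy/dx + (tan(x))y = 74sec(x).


P(x) = tan(x) ⇒ μ = e^(∫tan(x)dx) = sec(x).
(sec(x) y)' = 74sec²(x) ⇒ sec(x) y = 74tan(x) + C.
Multiply by cos(x): y = 74sin(x) + C·cos(x).


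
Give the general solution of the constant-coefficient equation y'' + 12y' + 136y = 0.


Characteristic equation: r² + 12r + 136 = 0.
Discriminant is negative; roots r = -6 ± 10i (complex conjugate pair).
General solution uses e^(α x)(C₁ cos(β x) + C₂ sin(β x)): y = e^(-6x)(C₁cos(10x) + C₂sin(10x)).


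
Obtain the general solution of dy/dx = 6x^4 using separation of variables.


Integrate both sides with respect to x: y = ∫ 6x^4 dx = (6/5)x^5 + C.


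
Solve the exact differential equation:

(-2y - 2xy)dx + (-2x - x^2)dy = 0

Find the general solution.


Check exactness: ∂M/∂y = -2 - 2x and ∂N/∂x = -2 - 2x; equal, so the equation is exact.
Integrate M with respect to x (treating y as constant): ∫M dx = -2xy - x^2y + h(y).
Differentiate w.r.t. y and set equal to N: all terms match, so h'(y) = 0 and h is a constant absorbed into C.
General solution: -2xy - x^2y = C.


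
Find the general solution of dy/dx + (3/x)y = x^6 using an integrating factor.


P(x) = 3/x ⇒ μ = x^3.
(x^3 y)' = x^3·x^6 = x^9.
Integrate: x^3 y = x^10/(10) + C.
Solve for y: y = (1/10)x^7 + C/x^3.


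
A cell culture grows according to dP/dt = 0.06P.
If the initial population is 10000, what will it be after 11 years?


The ODE dP/dt = 0.06P has solution P(t) = P(0)e^(0.06t).
Substitute P(0) = 10000 and t = 11: P(11) = 10000 e^(0.66) ≈ 19348.


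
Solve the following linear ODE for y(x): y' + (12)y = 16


P(x) = 12, Q(x) = 16; integrating factor μ = e^(12x).
(μ y)' = 16e^(12x) ⇒ μ y = (4/3)e^(12x) + C.
Divide by μ: y = 4/3 + Ce^(-12x).


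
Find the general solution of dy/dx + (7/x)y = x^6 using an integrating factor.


P(x) = 7/x ⇒ μ = x^7.
(x^7 y)' = x^13 ⇒ x^7 y = x^14/(14) + C.
Solve for y: y = (1/14)x^7 + C/x^7.


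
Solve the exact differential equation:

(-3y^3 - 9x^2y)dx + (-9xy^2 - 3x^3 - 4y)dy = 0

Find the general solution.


Check exactness: ∂M/∂y = -9y^2 - 9x^2 and ∂N/∂x = -9y^2 - 9x^2; equal, so the equation is exact.
Integrate M with respect to x (treating y as constant): ∫M dx = -3xy^3 - 3x^3y + h(y).
Differentiate w.r.t. y and set equal to N: the x-dependent terms already match, leaving h'(y) = -4y. Integrate: h(y) = -2y^2.
So F(x,y) = -3xy^3 - 3x^3y - 2y^2.
General solution: -3xy^3 - 3x^3y - 2y^2 = C.


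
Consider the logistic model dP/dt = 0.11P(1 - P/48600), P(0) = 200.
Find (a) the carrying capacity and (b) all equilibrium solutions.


Logistic ODE dP/dt = 0.11P(1 - P/48600) has equilibria where dP/dt = 0, i.e. P = 0 or P = 48600.
The coefficient (1 - P/K) = 0 when P = K, identifying K = 48600 as the carrying capacity.
(a) K = 48600; (b) equilibria P = 0 and P = 48600.


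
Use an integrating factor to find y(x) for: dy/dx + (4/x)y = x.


P(x) = 4/x ⇒ μ = x^4.
(x^4 y)' = x^5 ⇒ x^4 y = x^6/(6) + C.
Solve for y: y = (1/6)x^2 + C/x^4.


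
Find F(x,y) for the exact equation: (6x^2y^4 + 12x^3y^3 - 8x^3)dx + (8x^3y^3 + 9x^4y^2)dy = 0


Check exactness: ∂M/∂y = 24x^2y^3 + 36x^3y^2 and ∂N/∂x = 24x^2y^3 + 36x^3y^2; equal, so the equation is exact.
Integrate M with respect to x (treating y as constant): ∫M dx = 2x^3y^4 + 3x^4y^3 - 2x^4 + h(y).
Differentiate w.r.t. y and set equal to N: all terms match, so h'(y) = 0 and h is a constant absorbed into C.
General solution: 2x^3y^4 + 3x^4y^3 - 2x^4 = C.


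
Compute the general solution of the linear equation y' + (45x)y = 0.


P(x) = 45x ⇒ μ = e^((45/2)x²).
Q(x) = 0 so μ y is constant: y = Ce^(-(45/2)x²).


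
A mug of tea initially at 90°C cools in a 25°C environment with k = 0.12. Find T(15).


Newton's law: dT/dt = -k(T - T_a) has solution T(t) = T_a + (T₀ - T_a)e^(-kt).
Plug in T_a = 25, T₀ = 90, k = 0.12, t = 15: T(15) = 25 + (65)e^(-1.80) ≈ 35.7°C.


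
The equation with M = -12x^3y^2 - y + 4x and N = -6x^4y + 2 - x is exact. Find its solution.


Check exactness: ∂M/∂y = -24x^3y - 1 and ∂N/∂x = -24x^3y - 1; equal, so the equation is exact.
Integrate M with respect to x (treating y as constant): ∫M dx = -3x^4y^2 - xy + 2x^2 + h(y).
Differentiate w.r.t. y and set equal to N: the x-dependent terms already match, leaving h'(y) = 2. Integrate: h(y) = 2y.
So F(x,y) = -3x^4y^2 + 2y - xy + 2x^2.
General solution: -3x^4y^2 + 2y - xy + 2x^2 = C.


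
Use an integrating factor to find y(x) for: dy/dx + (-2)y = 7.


P(x) = -2 ⇒ μ = e^(-2x).
(μ y)' = 7e^(-2x) ⇒ μ y = -(7/2)e^(-2x) + C.
Divide by μ: y = -7/2 + Ce^(2x).


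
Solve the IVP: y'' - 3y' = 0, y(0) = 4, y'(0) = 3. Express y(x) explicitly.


Characteristic roots of r² - 3r = 0 are 0, 3.
General solution y = c₁ + c₂ e^(3x).
Apply y(0) = 4: c₁ + c₂ = 4. Apply y'(0) = 3: 0 c₁ + 3 c₂ = 3.
Solve: c₁ = 3, c₂ = 1.
Particular solution: y = 3 + e^(3x).


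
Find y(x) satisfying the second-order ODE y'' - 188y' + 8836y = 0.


Characteristic equation: r² - 188r + 8836 = 0, i.e. (r - 94)² = 0.
Repeated root r = 94; include an x factor for the second linearly independent solution.
General solution: y = (C₁ + C₂x)e^(94x).


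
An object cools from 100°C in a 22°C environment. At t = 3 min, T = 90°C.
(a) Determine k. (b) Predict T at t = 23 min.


Newton's law: T(t) = T_a + (T₀ - T_a)e^(-kt).
(a) Use T(3) = 90: (90 - 22)/(100 - 22) = e^(-k·3), so k = -ln(0.872)/3 ≈ 0.0457.
(b) Apply k to t = 23: T(23) = 22 + (78)e^(-1.052) ≈ 49.2°C.


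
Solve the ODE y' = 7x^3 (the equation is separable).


Integrate both sides with respect to x: y = ∫ 7x^3 dx = (7/4)x^4 + C.


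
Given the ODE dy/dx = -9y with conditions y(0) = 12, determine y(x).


General solution of y' = -9y is y = Ce^(-9x).
Apply y(0) = 12: C = 12.
Particular solution: y = 12e^(-9x).
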